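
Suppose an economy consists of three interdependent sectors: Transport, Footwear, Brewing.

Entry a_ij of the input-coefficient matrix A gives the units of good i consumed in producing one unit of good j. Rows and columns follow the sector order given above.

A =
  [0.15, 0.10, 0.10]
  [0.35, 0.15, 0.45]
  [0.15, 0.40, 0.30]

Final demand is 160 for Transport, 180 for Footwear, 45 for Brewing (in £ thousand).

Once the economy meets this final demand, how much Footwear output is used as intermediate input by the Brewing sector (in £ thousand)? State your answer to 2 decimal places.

I − A =
  [   0.85    -0.10    -0.10]
  [  -0.35     0.85    -0.45]
  [  -0.15    -0.40     0.70]
Cofactors of I−A, C_ij = (−1)^(i+j)·(minor ij) (rows/columns in the sector order above):
  C_11 = (0.85)(0.70) − (-0.45)(-0.40) = 0.4150
  C_12 = −[(-0.35)(0.70) − (-0.45)(-0.15)] = 0.3125
  C_13 = (-0.35)(-0.40) − (0.85)(-0.15) = 0.2675
  C_21 = −[(-0.10)(0.70) − (-0.10)(-0.40)] = 0.1100
  C_22 = (0.85)(0.70) − (-0.10)(-0.15) = 0.5800
  C_23 = −[(0.85)(-0.40) − (-0.10)(-0.15)] = 0.3550
  C_31 = (-0.10)(-0.45) − (-0.10)(0.85) = 0.1300
  C_32 = −[(0.85)(-0.45) − (-0.10)(-0.35)] = 0.4175
  C_33 = (0.85)(0.85) − (-0.10)(-0.35) = 0.6875
det(I−A) = Σ_j (I−A)_1j·C_1j = (0.85)(0.4150) + (-0.10)(0.3125) + (-0.10)(0.2675) = 0.29475
adj(I−A) = Cᵀ =
  [ 0.4150   0.1100   0.1300]
  [ 0.3125   0.5800   0.4175]
  [ 0.2675   0.3550   0.6875]
(I − A)⁻¹ = adj(I−A) / det(I−A) ≈
  [   1.4080     0.3732     0.4411]
  [   1.0602     1.9678     1.4165]
  [   0.9075     1.2044     2.3325]
First solve x = (I − A)⁻¹ d = adj(I−A)·d / det(I−A); in particular x_B = (0.2675·160 + 0.3550·180 + 0.6875·45) / 0.29475 = 137.6375 / 0.29475 ≈ 466.9635.
Intermediate flow from F to B: z_FB = a_FB · x_B = 0.45 × 137.6375 / 0.29475 = 61.936875 / 0.29475 ≈ 210.13.

z_FB = 210.13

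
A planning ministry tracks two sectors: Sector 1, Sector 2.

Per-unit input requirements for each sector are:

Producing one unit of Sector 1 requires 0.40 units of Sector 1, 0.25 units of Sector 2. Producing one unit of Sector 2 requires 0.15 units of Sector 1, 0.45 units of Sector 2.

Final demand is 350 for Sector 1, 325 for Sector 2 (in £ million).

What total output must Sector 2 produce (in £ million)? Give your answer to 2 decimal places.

x_2 = 965.81

I − A =
  [   0.60    -0.15]
  [  -0.25     0.55]
det(I−A) = (0.60)(0.55) − (-0.15)(-0.25) = 0.2925
adj(I−A) = [[0.55, 0.15], [0.25, 0.60]]
(I − A)⁻¹ = adj(I−A) / det(I−A) ≈
  [   1.8803     0.5128]
  [   0.8547     2.0513]
x = (I − A)⁻¹ d = adj(I−A)·d / det(I−A), with det(I−A) = 0.2925:
  x_1 = (0.55·350 + 0.15·325) / 0.2925 = 241.25 / 0.2925 ≈ 824.79
  x_2 = (0.25·350 + 0.60·325) / 0.2925 = 282.50 / 0.2925 ≈ 965.81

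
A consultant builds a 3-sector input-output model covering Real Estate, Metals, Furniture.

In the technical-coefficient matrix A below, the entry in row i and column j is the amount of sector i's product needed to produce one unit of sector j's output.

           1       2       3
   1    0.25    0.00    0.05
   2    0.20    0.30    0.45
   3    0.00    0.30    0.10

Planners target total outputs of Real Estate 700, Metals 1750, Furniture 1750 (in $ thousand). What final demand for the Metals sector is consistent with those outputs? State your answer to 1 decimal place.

I − A =
  [   0.75     0.00    -0.05]
  [  -0.20     0.70    -0.45]
  [   0.00    -0.30     0.90]
d = (I − A) x:
  d_1 = (+0.75)·700 + (+0.00)·1750 + (-0.05)·1750 = 437.5
  d_2 = (-0.20)·700 + (+0.70)·1750 + (-0.45)·1750 = 297.5
  d_3 = (+0.00)·700 + (-0.30)·1750 + (+0.90)·1750 = 1050.0

d_2 = 297.5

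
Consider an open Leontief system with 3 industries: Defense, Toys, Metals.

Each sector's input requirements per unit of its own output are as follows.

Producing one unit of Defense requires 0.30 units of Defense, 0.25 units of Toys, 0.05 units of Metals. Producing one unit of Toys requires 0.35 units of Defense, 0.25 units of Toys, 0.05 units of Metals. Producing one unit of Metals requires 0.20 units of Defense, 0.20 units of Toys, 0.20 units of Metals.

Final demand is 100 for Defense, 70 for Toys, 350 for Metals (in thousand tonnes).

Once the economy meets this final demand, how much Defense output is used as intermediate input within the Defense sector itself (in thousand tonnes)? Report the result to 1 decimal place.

z_11 = 142.3

I − A =
  [   0.70    -0.35    -0.20]
  [  -0.25     0.75    -0.20]
  [  -0.05    -0.05     0.80]
Cofactors of I−A, C_ij = (−1)^(i+j)·(minor ij) (rows/columns in the sector order above):
  C_11 = (0.75)(0.80) − (-0.20)(-0.05) = 0.5900
  C_12 = −[(-0.25)(0.80) − (-0.20)(-0.05)] = 0.2100
  C_13 = (-0.25)(-0.05) − (0.75)(-0.05) = 0.0500
  C_21 = −[(-0.35)(0.80) − (-0.20)(-0.05)] = 0.2900
  C_22 = (0.70)(0.80) − (-0.20)(-0.05) = 0.5500
  C_23 = −[(0.70)(-0.05) − (-0.35)(-0.05)] = 0.0525
  C_31 = (-0.35)(-0.20) − (-0.20)(0.75) = 0.2200
  C_32 = −[(0.70)(-0.20) − (-0.20)(-0.25)] = 0.1900
  C_33 = (0.70)(0.75) − (-0.35)(-0.25) = 0.4375
det(I−A) = Σ_j (I−A)_1j·C_1j = (0.70)(0.5900) + (-0.35)(0.2100) + (-0.20)(0.0500) = 0.3295
adj(I−A) = Cᵀ =
  [ 0.5900   0.2900   0.2200]
  [ 0.2100   0.5500   0.1900]
  [ 0.0500   0.0525   0.4375]
(I − A)⁻¹ = adj(I−A) / det(I−A) ≈
  [   1.7906     0.8801     0.6677]
  [   0.6373     1.6692     0.5766]
  [   0.1517     0.1593     1.3278]
First solve x = (I − A)⁻¹ d = adj(I−A)·d / det(I−A); in particular x_1 = (0.5900·100 + 0.2900·70 + 0.2200·350) / 0.3295 = 156.30 / 0.3295 ≈ 474.355.
Intermediate flow from 1 to 1: z_11 = a_11 · x_1 = 0.30 × 156.30 / 0.3295 = 46.89 / 0.3295 ≈ 142.3.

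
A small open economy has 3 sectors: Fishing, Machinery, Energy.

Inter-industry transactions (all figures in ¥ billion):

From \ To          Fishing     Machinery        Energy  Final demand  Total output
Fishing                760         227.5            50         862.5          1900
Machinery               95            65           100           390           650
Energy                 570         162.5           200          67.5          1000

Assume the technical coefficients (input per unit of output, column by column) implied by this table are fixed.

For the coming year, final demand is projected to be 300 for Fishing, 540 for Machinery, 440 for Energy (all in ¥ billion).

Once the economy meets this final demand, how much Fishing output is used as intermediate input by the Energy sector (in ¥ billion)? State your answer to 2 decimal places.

Technical coefficients a_ij = z_ij / X_j:
  a_11 = 760/1900 = 0.40, a_21 = 95/1900 = 0.05, a_31 = 570/1900 = 0.30
  a_12 = 227.5/650 = 0.35, a_22 = 65/650 = 0.10, a_32 = 162.5/650 = 0.25
  a_13 = 50/1000 = 0.05, a_23 = 100/1000 = 0.10, a_33 = 200/1000 = 0.20
I − A =
  [   0.60    -0.35    -0.05]
  [  -0.05     0.90    -0.10]
  [  -0.30    -0.25     0.80]
Cofactors of I−A, C_ij = (−1)^(i+j)·(minor ij) (rows/columns in the sector order above):
  C_11 = (0.90)(0.80) − (-0.10)(-0.25) = 0.6950
  C_12 = −[(-0.05)(0.80) − (-0.10)(-0.30)] = 0.0700
  C_13 = (-0.05)(-0.25) − (0.90)(-0.30) = 0.2825
  C_21 = −[(-0.35)(0.80) − (-0.05)(-0.25)] = 0.2925
  C_22 = (0.60)(0.80) − (-0.05)(-0.30) = 0.4650
  C_23 = −[(0.60)(-0.25) − (-0.35)(-0.30)] = 0.2550
  C_31 = (-0.35)(-0.10) − (-0.05)(0.90) = 0.0800
  C_32 = −[(0.60)(-0.10) − (-0.05)(-0.05)] = 0.0625
  C_33 = (0.60)(0.90) − (-0.35)(-0.05) = 0.5225
det(I−A) = Σ_j (I−A)_1j·C_1j = (0.60)(0.6950) + (-0.35)(0.0700) + (-0.05)(0.2825) = 0.378375
adj(I−A) = Cᵀ =
  [ 0.6950   0.2925   0.0800]
  [ 0.0700   0.4650   0.0625]
  [ 0.2825   0.2550   0.5225]
(I − A)⁻¹ = adj(I−A) / det(I−A) ≈
  [   1.8368     0.7730     0.2114]
  [   0.1850     1.2289     0.1652]
  [   0.7466     0.6739     1.3809]
First solve x = (I − A)⁻¹ d = adj(I−A)·d / det(I−A); in particular x_3 = (0.2825·300 + 0.2550·540 + 0.5225·440) / 0.378375 = 452.35 / 0.378375 ≈ 1195.5071.
Intermediate flow from 1 to 3: z_13 = a_13 · x_3 = 0.05 × 452.35 / 0.378375 = 22.6175 / 0.378375 ≈ 59.78.

z_13 = 59.78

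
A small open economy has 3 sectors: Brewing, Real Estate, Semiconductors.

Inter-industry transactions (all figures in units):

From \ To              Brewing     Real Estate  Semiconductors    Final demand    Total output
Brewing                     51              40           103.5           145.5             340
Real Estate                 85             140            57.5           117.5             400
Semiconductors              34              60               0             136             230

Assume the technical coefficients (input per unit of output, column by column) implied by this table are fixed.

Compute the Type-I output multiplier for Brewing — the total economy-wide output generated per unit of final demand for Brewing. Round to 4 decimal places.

m_B = 2.2148

Technical coefficients a_ij = z_ij / X_j:
  a_BB = 51/340 = 0.15, a_RB = 85/340 = 0.25, a_SB = 34/340 = 0.10
  a_BR = 40/400 = 0.10, a_RR = 140/400 = 0.35, a_SR = 60/400 = 0.15
  a_BS = 103.5/230 = 0.45, a_RS = 57.5/230 = 0.25, a_SS = 0/230 = 0.00
I − A =
  [   0.85    -0.10    -0.45]
  [  -0.25     0.65    -0.25]
  [  -0.10    -0.15     1.00]
Cofactors of I−A, C_ij = (−1)^(i+j)·(minor ij) (rows/columns in the sector order above):
  C_11 = (0.65)(1.00) − (-0.25)(-0.15) = 0.6125
  C_12 = −[(-0.25)(1.00) − (-0.25)(-0.10)] = 0.2750
  C_13 = (-0.25)(-0.15) − (0.65)(-0.10) = 0.1025
  C_21 = −[(-0.10)(1.00) − (-0.45)(-0.15)] = 0.1675
  C_22 = (0.85)(1.00) − (-0.45)(-0.10) = 0.8050
  C_23 = −[(0.85)(-0.15) − (-0.10)(-0.10)] = 0.1375
  C_31 = (-0.10)(-0.25) − (-0.45)(0.65) = 0.3175
  C_32 = −[(0.85)(-0.25) − (-0.45)(-0.25)] = 0.3250
  C_33 = (0.85)(0.65) − (-0.10)(-0.25) = 0.5275
det(I−A) = Σ_j (I−A)_1j·C_1j = (0.85)(0.6125) + (-0.10)(0.2750) + (-0.45)(0.1025) = 0.4470
adj(I−A) = Cᵀ =
  [ 0.6125   0.1675   0.3175]
  [ 0.2750   0.8050   0.3250]
  [ 0.1025   0.1375   0.5275]
(I − A)⁻¹ = adj(I−A) / det(I−A) ≈
  [   1.37025     0.37472     0.71029]
  [   0.61521     1.80089     0.72707]
  [   0.22931     0.30761     1.18009]
The output multiplier for sector j is the column-j sum of the Leontief inverse (I − A)⁻¹ = adj(I−A) / det(I−A).
Column B of adj(I−A): (0.6125, 0.2750, 0.1025); det(I−A) = 0.4470.
m_B = (0.6125 + 0.2750 + 0.1025) / 0.4470 = 0.99 / 0.4470 ≈ 2.2148.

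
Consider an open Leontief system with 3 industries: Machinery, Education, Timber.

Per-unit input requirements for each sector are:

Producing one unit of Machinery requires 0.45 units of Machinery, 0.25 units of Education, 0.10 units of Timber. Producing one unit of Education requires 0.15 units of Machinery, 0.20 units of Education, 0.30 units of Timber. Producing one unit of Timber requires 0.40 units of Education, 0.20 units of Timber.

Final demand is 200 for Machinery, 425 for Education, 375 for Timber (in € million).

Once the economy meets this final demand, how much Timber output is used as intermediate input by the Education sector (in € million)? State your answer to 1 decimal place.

z_32 = 381.0

I − A =
  [   0.55    -0.15     0.00]
  [  -0.25     0.80    -0.40]
  [  -0.10    -0.30     0.80]
Cofactors of I−A, C_ij = (−1)^(i+j)·(minor ij) (rows/columns in the sector order above):
  C_11 = (0.80)(0.80) − (-0.40)(-0.30) = 0.5200
  C_12 = −[(-0.25)(0.80) − (-0.40)(-0.10)] = 0.2400
  C_13 = (-0.25)(-0.30) − (0.80)(-0.10) = 0.1550
  C_21 = −[(-0.15)(0.80) − (0.00)(-0.30)] = 0.1200
  C_22 = (0.55)(0.80) − (0.00)(-0.10) = 0.4400
  C_23 = −[(0.55)(-0.30) − (-0.15)(-0.10)] = 0.1800
  C_31 = (-0.15)(-0.40) − (0.00)(0.80) = 0.0600
  C_32 = −[(0.55)(-0.40) − (0.00)(-0.25)] = 0.2200
  C_33 = (0.55)(0.80) − (-0.15)(-0.25) = 0.4025
det(I−A) = Σ_j (I−A)_1j·C_1j = (0.55)(0.5200) + (-0.15)(0.2400) + (0.00)(0.1550) = 0.2500
adj(I−A) = Cᵀ =
  [ 0.5200   0.1200   0.0600]
  [ 0.2400   0.4400   0.2200]
  [ 0.1550   0.1800   0.4025]
(I − A)⁻¹ = adj(I−A) / det(I−A) ≈
  [   2.0800     0.4800     0.2400]
  [   0.9600     1.7600     0.8800]
  [   0.6200     0.7200     1.6100]
First solve x = (I − A)⁻¹ d = adj(I−A)·d / det(I−A); in particular x_2 = (0.2400·200 + 0.4400·425 + 0.2200·375) / 0.2500 = 317.50 / 0.2500 = 1270.000.
Intermediate flow from 3 to 2: z_32 = a_32 · x_2 = 0.30 × 317.50 / 0.2500 = 95.25 / 0.2500 = 381.0.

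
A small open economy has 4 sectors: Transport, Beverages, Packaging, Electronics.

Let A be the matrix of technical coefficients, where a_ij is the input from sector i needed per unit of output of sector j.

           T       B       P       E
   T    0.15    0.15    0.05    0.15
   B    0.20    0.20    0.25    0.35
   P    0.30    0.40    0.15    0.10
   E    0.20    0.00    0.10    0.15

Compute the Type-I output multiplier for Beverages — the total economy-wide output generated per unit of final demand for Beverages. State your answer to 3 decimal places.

m_B = 3.367

I − A =
  [   0.85    -0.15    -0.05    -0.15]
  [  -0.20     0.80    -0.25    -0.35]
  [  -0.30    -0.40     0.85    -0.10]
  [  -0.20     0.00    -0.10     0.85]
Compute the cofactors C_ij = (−1)^(i+j)·(3×3 minor ij) of I−A; the adjugate is their transpose:
adj(I−A) = Cᵀ =
  [ 0.471000   0.129875   0.083125   0.146375]
  [ 0.281250   0.561875   0.217875   0.306625]
  [ 0.316000   0.318250   0.518000   0.247750]
  [ 0.148000   0.068000   0.080500   0.440250]
det(I−A) = Σ_j (I−A)_1j·C_1j = (0.85)(0.471000) + (-0.15)(0.281250) + (-0.05)(0.316000) + (-0.15)(0.148000) = 0.3201625
(I − A)⁻¹ = adj(I−A) / det(I−A) ≈
  [   1.4711     0.4057     0.2596     0.4572]
  [   0.8785     1.7550     0.6805     0.9577]
  [   0.9870     0.9940     1.6179     0.7738]
  [   0.4623     0.2124     0.2514     1.3751]
The output multiplier for sector j is the column-j sum of the Leontief inverse (I − A)⁻¹ = adj(I−A) / det(I−A).
Column B of adj(I−A): (0.129875, 0.561875, 0.318250, 0.068000); det(I−A) = 0.3201625.
m_B = (0.129875 + 0.561875 + 0.318250 + 0.068000) / 0.3201625 = 1.078 / 0.3201625 ≈ 3.367.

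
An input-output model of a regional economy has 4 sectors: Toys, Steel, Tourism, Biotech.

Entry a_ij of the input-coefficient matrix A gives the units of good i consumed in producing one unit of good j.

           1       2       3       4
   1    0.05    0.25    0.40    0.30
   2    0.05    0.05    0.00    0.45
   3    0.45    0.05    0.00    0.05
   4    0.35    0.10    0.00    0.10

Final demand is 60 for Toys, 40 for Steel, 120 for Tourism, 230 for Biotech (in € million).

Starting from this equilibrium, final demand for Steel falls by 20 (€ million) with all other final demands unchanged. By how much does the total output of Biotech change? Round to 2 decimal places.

I − A =
  [   0.95    -0.25    -0.40    -0.30]
  [  -0.05     0.95     0.00    -0.45]
  [  -0.45    -0.05     1.00    -0.05]
  [  -0.35    -0.10     0.00     0.90]
Compute the cofactors C_ij = (−1)^(i+j)·(3×3 minor ij) of I−A; the adjugate is their transpose:
adj(I−A) = Cᵀ =
  [ 0.810000   0.275000   0.324000   0.425500]
  [ 0.202500   0.581000   0.081000   0.362500]
  [ 0.391500   0.161375   0.617625   0.245500]
  [ 0.337500   0.171500   0.135000   0.718000]
det(I−A) = Σ_j (I−A)_1j·C_1j = (0.95)(0.810000) + (-0.25)(0.202500) + (-0.40)(0.391500) + (-0.30)(0.337500) = 0.461025
(I − A)⁻¹ = adj(I−A) / det(I−A) ≈
  [   1.7570     0.5965     0.7028     0.9229]
  [   0.4392     1.2602     0.1757     0.7863]
  [   0.8492     0.3500     1.3397     0.5325]
  [   0.7321     0.3720     0.2928     1.5574]
Δx = (I − A)⁻¹ Δd with Δd having -20 in the Steel component and 0 elsewhere.
So Δx_4 = L_42 · (-20), where L_42 = adj(I−A)_42 / det(I−A) = 0.171500 / 0.461025.
Δx_4 = 0.171500 × (-20) / 0.461025 = -3.43 / 0.461025 ≈ -7.44.

Δx_4 = -7.44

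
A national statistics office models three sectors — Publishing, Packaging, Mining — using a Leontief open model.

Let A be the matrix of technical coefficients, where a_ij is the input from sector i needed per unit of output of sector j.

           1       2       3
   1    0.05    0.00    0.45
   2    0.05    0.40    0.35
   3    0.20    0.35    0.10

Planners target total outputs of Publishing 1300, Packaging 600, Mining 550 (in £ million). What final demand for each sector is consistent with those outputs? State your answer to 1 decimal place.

d_1 = 987.5, d_2 = 102.5, d_3 = 25.0

I − A =
  [   0.95     0.00    -0.45]
  [  -0.05     0.60    -0.35]
  [  -0.20    -0.35     0.90]
d = (I − A) x:
  d_1 = (+0.95)·1300 + (+0.00)·600 + (-0.45)·550 = 987.5
  d_2 = (-0.05)·1300 + (+0.60)·600 + (-0.35)·550 = 102.5
  d_3 = (-0.20)·1300 + (-0.35)·600 + (+0.90)·550 = 25.0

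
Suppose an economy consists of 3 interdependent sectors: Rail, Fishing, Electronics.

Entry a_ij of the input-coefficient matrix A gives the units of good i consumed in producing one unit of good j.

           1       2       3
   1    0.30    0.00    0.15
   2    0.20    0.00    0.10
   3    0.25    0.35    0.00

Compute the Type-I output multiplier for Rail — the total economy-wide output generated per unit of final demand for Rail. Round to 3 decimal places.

m_1 = 2.406

I − A =
  [   0.70     0.00    -0.15]
  [  -0.20     1.00    -0.10]
  [  -0.25    -0.35     1.00]
Cofactors of I−A, C_ij = (−1)^(i+j)·(minor ij) (rows/columns in the sector order above):
  C_11 = (1.00)(1.00) − (-0.10)(-0.35) = 0.9650
  C_12 = −[(-0.20)(1.00) − (-0.10)(-0.25)] = 0.2250
  C_13 = (-0.20)(-0.35) − (1.00)(-0.25) = 0.3200
  C_21 = −[(0.00)(1.00) − (-0.15)(-0.35)] = 0.0525
  C_22 = (0.70)(1.00) − (-0.15)(-0.25) = 0.6625
  C_23 = −[(0.70)(-0.35) − (0.00)(-0.25)] = 0.2450
  C_31 = (0.00)(-0.10) − (-0.15)(1.00) = 0.1500
  C_32 = −[(0.70)(-0.10) − (-0.15)(-0.20)] = 0.1000
  C_33 = (0.70)(1.00) − (0.00)(-0.20) = 0.7000
det(I−A) = Σ_j (I−A)_1j·C_1j = (0.70)(0.9650) + (0.00)(0.2250) + (-0.15)(0.3200) = 0.6275
adj(I−A) = Cᵀ =
  [ 0.9650   0.0525   0.1500]
  [ 0.2250   0.6625   0.1000]
  [ 0.3200   0.2450   0.7000]
(I − A)⁻¹ = adj(I−A) / det(I−A) ≈
  [   1.5378     0.0837     0.2390]
  [   0.3586     1.0558     0.1594]
  [   0.5100     0.3904     1.1155]
The output multiplier for sector j is the column-j sum of the Leontief inverse (I − A)⁻¹ = adj(I−A) / det(I−A).
Column 1 of adj(I−A): (0.9650, 0.2250, 0.3200); det(I−A) = 0.6275.
m_1 = (0.9650 + 0.2250 + 0.3200) / 0.6275 = 1.51 / 0.6275 ≈ 2.406.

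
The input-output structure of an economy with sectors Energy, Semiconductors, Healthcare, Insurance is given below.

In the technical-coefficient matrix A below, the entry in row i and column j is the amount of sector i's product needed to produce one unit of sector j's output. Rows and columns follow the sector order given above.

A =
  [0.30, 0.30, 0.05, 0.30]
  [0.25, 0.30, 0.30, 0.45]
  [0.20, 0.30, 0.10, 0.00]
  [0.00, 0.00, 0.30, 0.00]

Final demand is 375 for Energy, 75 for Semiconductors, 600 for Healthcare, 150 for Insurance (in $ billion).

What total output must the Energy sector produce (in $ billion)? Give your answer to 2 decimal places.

x_1 = 1732.02

I − A =
  [   0.70    -0.30    -0.05    -0.30]
  [  -0.25     0.70    -0.30    -0.45]
  [  -0.20    -0.30     0.90     0.00]
  [   0.00     0.00    -0.30     1.00]
Compute the cofactors C_ij = (−1)^(i+j)·(3×3 minor ij) of I−A; the adjugate is their transpose:
adj(I−A) = Cᵀ =
  [ 0.49950   0.31200   0.22850   0.29025]
  [ 0.31200   0.60200   0.33950   0.36450]
  [ 0.21500   0.27000   0.41500   0.18600]
  [ 0.06450   0.08100   0.12450   0.28175]
det(I−A) = Σ_j (I−A)_1j·C_1j = (0.70)(0.49950) + (-0.30)(0.31200) + (-0.05)(0.21500) + (-0.30)(0.06450) = 0.22595
(I − A)⁻¹ = adj(I−A) / det(I−A) ≈
  [   2.2107     1.3808     1.0113     1.2846]
  [   1.3808     2.6643     1.5025     1.6132]
  [   0.9515     1.1950     1.8367     0.8232]
  [   0.2855     0.3585     0.5510     1.2470]
x = (I − A)⁻¹ d = adj(I−A)·d / det(I−A), with det(I−A) = 0.22595:
  x_1 = (0.49950·375 + 0.31200·75 + 0.22850·600 + 0.29025·150) / 0.22595 = 391.35 / 0.22595 ≈ 1732.02
  x_2 = (0.31200·375 + 0.60200·75 + 0.33950·600 + 0.36450·150) / 0.22595 = 420.525 / 0.22595 ≈ 1861.14
  x_3 = (0.21500·375 + 0.27000·75 + 0.41500·600 + 0.18600·150) / 0.22595 = 377.775 / 0.22595 ≈ 1671.94
  x_4 = (0.06450·375 + 0.08100·75 + 0.12450·600 + 0.28175·150) / 0.22595 = 147.225 / 0.22595 ≈ 651.58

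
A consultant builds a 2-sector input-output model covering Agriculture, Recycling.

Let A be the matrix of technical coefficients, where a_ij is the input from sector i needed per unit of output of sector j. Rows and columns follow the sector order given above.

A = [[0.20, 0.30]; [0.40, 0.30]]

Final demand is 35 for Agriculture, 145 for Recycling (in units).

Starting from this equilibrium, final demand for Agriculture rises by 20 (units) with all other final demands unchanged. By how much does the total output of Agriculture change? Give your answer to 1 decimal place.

I − A =
  [   0.80    -0.30]
  [  -0.40     0.70]
det(I−A) = (0.80)(0.70) − (-0.30)(-0.40) = 0.4400
adj(I−A) = [[0.70, 0.30], [0.40, 0.80]]
(I − A)⁻¹ = adj(I−A) / det(I−A) ≈
  [   1.5909     0.6818]
  [   0.9091     1.8182]
Δx = (I − A)⁻¹ Δd with Δd having +20 in the Agriculture component and 0 elsewhere.
So Δx_1 = L_11 · (+20), where L_11 = adj(I−A)_11 / det(I−A) = 0.70 / 0.4400.
Δx_1 = 0.70 × (+20) / 0.4400 = 14.00 / 0.4400 ≈ 31.8.

Δx_1 = 31.8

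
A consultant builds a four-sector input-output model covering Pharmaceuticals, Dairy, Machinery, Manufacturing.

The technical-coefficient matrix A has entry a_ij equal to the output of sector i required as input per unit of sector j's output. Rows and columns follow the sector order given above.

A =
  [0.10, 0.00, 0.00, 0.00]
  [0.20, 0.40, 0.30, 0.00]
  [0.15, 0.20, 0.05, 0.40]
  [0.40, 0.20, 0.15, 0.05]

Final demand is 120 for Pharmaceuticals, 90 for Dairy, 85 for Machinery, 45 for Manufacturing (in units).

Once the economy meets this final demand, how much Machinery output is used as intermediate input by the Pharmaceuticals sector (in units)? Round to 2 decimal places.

I − A =
  [   0.90     0.00     0.00     0.00]
  [  -0.20     0.60    -0.30     0.00]
  [  -0.15    -0.20     0.95    -0.40]
  [  -0.40    -0.20    -0.15     0.95]
Compute the cofactors C_ij = (−1)^(i+j)·(3×3 minor ij) of I−A; the adjugate is their transpose:
adj(I−A) = Cᵀ =
  [ 0.42450   0.00000   0.00000   0.00000]
  [ 0.25925   0.75825   0.25650   0.10800]
  [ 0.23550   0.24300   0.51300   0.21600]
  [ 0.27050   0.19800   0.13500   0.45900]
det(I−A) = Σ_j (I−A)_1j·C_1j = (0.90)(0.42450) + (0.00)(0.25925) + (0.00)(0.23550) + (0.00)(0.27050) = 0.38205
(I − A)⁻¹ = adj(I−A) / det(I−A) ≈
  [   1.1111     0.0000     0.0000     0.0000]
  [   0.6786     1.9847     0.6714     0.2827]
  [   0.6164     0.6360     1.3428     0.5654]
  [   0.7080     0.5183     0.3534     1.2014]
First solve x = (I − A)⁻¹ d = adj(I−A)·d / det(I−A); in particular x_1 = (0.42450·120 + 0.00000·90 + 0.00000·85 + 0.00000·45) / 0.38205 = 50.94 / 0.38205 ≈ 133.3333.
Intermediate flow from 3 to 1: z_31 = a_31 · x_1 = 0.15 × 50.94 / 0.38205 = 7.641 / 0.38205 = 20.00.

z_31 = 20.00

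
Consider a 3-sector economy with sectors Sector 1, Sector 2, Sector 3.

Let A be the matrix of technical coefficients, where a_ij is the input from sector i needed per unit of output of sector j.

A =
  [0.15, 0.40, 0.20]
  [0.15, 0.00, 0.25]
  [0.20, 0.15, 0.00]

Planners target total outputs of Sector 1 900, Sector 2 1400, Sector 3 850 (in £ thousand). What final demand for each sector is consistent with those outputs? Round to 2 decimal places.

I − A =
  [   0.85    -0.40    -0.20]
  [  -0.15     1.00    -0.25]
  [  -0.20    -0.15     1.00]
d = (I − A) x:
  d_1 = (+0.85)·900 + (-0.40)·1400 + (-0.20)·850 = 35.00
  d_2 = (-0.15)·900 + (+1.00)·1400 + (-0.25)·850 = 1052.50
  d_3 = (-0.20)·900 + (-0.15)·1400 + (+1.00)·850 = 460.00

d_1 = 35.00, d_2 = 1052.50, d_3 = 460.00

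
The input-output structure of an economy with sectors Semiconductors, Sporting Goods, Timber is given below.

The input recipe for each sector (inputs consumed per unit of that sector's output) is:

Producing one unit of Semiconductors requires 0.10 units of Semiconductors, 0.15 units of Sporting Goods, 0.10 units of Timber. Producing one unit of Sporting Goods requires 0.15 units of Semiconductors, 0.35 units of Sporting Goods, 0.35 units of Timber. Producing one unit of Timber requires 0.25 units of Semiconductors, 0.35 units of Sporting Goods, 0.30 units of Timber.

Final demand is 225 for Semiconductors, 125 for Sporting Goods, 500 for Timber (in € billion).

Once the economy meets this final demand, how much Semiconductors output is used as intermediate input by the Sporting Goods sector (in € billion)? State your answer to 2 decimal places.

I − A =
  [   0.90    -0.15    -0.25]
  [  -0.15     0.65    -0.35]
  [  -0.10    -0.35     0.70]
Cofactors of I−A, C_ij = (−1)^(i+j)·(minor ij) (rows/columns in the sector order above):
  C_11 = (0.65)(0.70) − (-0.35)(-0.35) = 0.3325
  C_12 = −[(-0.15)(0.70) − (-0.35)(-0.10)] = 0.1400
  C_13 = (-0.15)(-0.35) − (0.65)(-0.10) = 0.1175
  C_21 = −[(-0.15)(0.70) − (-0.25)(-0.35)] = 0.1925
  C_22 = (0.90)(0.70) − (-0.25)(-0.10) = 0.6050
  C_23 = −[(0.90)(-0.35) − (-0.15)(-0.10)] = 0.3300
  C_31 = (-0.15)(-0.35) − (-0.25)(0.65) = 0.2150
  C_32 = −[(0.90)(-0.35) − (-0.25)(-0.15)] = 0.3525
  C_33 = (0.90)(0.65) − (-0.15)(-0.15) = 0.5625
det(I−A) = Σ_j (I−A)_1j·C_1j = (0.90)(0.3325) + (-0.15)(0.1400) + (-0.25)(0.1175) = 0.248875
adj(I−A) = Cᵀ =
  [ 0.3325   0.1925   0.2150]
  [ 0.1400   0.6050   0.3525]
  [ 0.1175   0.3300   0.5625]
(I − A)⁻¹ = adj(I−A) / det(I−A) ≈
  [   1.3360     0.7735     0.8639]
  [   0.5625     2.4309     1.4164]
  [   0.4721     1.3260     2.2602]
First solve x = (I − A)⁻¹ d = adj(I−A)·d / det(I−A); in particular x_2 = (0.1400·225 + 0.6050·125 + 0.3525·500) / 0.248875 = 283.375 / 0.248875 ≈ 1138.6238.
Intermediate flow from 1 to 2: z_12 = a_12 · x_2 = 0.15 × 283.375 / 0.248875 = 42.50625 / 0.248875 ≈ 170.79.

z_12 = 170.79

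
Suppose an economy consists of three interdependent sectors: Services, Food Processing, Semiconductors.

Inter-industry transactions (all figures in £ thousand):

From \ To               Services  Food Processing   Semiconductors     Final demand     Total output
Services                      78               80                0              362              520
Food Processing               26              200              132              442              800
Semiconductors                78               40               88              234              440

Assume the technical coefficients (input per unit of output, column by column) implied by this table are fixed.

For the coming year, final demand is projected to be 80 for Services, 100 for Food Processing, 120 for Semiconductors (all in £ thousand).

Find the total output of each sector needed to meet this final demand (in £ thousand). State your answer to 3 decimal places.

x_1 = 119.488, x_2 = 215.652, x_3 = 185.882

Technical coefficients a_ij = z_ij / X_j:
  a_11 = 78/520 = 0.15, a_21 = 26/520 = 0.05, a_31 = 78/520 = 0.15
  a_12 = 80/800 = 0.10, a_22 = 200/800 = 0.25, a_32 = 40/800 = 0.05
  a_13 = 0/440 = 0.00, a_23 = 132/440 = 0.30, a_33 = 88/440 = 0.20
I − A =
  [   0.85    -0.10     0.00]
  [  -0.05     0.75    -0.30]
  [  -0.15    -0.05     0.80]
Cofactors of I−A, C_ij = (−1)^(i+j)·(minor ij) (rows/columns in the sector order above):
  C_11 = (0.75)(0.80) − (-0.30)(-0.05) = 0.5850
  C_12 = −[(-0.05)(0.80) − (-0.30)(-0.15)] = 0.0850
  C_13 = (-0.05)(-0.05) − (0.75)(-0.15) = 0.1150
  C_21 = −[(-0.10)(0.80) − (0.00)(-0.05)] = 0.0800
  C_22 = (0.85)(0.80) − (0.00)(-0.15) = 0.6800
  C_23 = −[(0.85)(-0.05) − (-0.10)(-0.15)] = 0.0575
  C_31 = (-0.10)(-0.30) − (0.00)(0.75) = 0.0300
  C_32 = −[(0.85)(-0.30) − (0.00)(-0.05)] = 0.2550
  C_33 = (0.85)(0.75) − (-0.10)(-0.05) = 0.6325
det(I−A) = Σ_j (I−A)_1j·C_1j = (0.85)(0.5850) + (-0.10)(0.0850) + (0.00)(0.1150) = 0.48875
adj(I−A) = Cᵀ =
  [ 0.5850   0.0800   0.0300]
  [ 0.0850   0.6800   0.2550]
  [ 0.1150   0.0575   0.6325]
(I − A)⁻¹ = adj(I−A) / det(I−A) ≈
  [   1.1969     0.1637     0.0614]
  [   0.1739     1.3913     0.5217]
  [   0.2353     0.1176     1.2941]
x = (I − A)⁻¹ d = adj(I−A)·d / det(I−A), with det(I−A) = 0.48875:
  x_1 = (0.5850·80 + 0.0800·100 + 0.0300·120) / 0.48875 = 58.40 / 0.48875 ≈ 119.488
  x_2 = (0.0850·80 + 0.6800·100 + 0.2550·120) / 0.48875 = 105.40 / 0.48875 ≈ 215.652
  x_3 = (0.1150·80 + 0.0575·100 + 0.6325·120) / 0.48875 = 90.85 / 0.48875 ≈ 185.882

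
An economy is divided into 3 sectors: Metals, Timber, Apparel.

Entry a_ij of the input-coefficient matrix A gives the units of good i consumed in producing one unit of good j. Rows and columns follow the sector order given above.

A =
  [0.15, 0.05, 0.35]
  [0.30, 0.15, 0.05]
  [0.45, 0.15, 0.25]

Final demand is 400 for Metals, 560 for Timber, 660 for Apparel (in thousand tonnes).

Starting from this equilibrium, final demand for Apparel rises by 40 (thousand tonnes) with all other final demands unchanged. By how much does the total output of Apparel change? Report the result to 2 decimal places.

I − A =
  [   0.85    -0.05    -0.35]
  [  -0.30     0.85    -0.05]
  [  -0.45    -0.15     0.75]
Cofactors of I−A, C_ij = (−1)^(i+j)·(minor ij) (rows/columns in the sector order above):
  C_11 = (0.85)(0.75) − (-0.05)(-0.15) = 0.6300
  C_12 = −[(-0.30)(0.75) − (-0.05)(-0.45)] = 0.2475
  C_13 = (-0.30)(-0.15) − (0.85)(-0.45) = 0.4275
  C_21 = −[(-0.05)(0.75) − (-0.35)(-0.15)] = 0.0900
  C_22 = (0.85)(0.75) − (-0.35)(-0.45) = 0.4800
  C_23 = −[(0.85)(-0.15) − (-0.05)(-0.45)] = 0.1500
  C_31 = (-0.05)(-0.05) − (-0.35)(0.85) = 0.3000
  C_32 = −[(0.85)(-0.05) − (-0.35)(-0.30)] = 0.1475
  C_33 = (0.85)(0.85) − (-0.05)(-0.30) = 0.7075
det(I−A) = Σ_j (I−A)_1j·C_1j = (0.85)(0.6300) + (-0.05)(0.2475) + (-0.35)(0.4275) = 0.3735
adj(I−A) = Cᵀ =
  [ 0.6300   0.0900   0.3000]
  [ 0.2475   0.4800   0.1475]
  [ 0.4275   0.1500   0.7075]
(I − A)⁻¹ = adj(I−A) / det(I−A) ≈
  [   1.6867     0.2410     0.8032]
  [   0.6627     1.2851     0.3949]
  [   1.1446     0.4016     1.8942]
Δx = (I − A)⁻¹ Δd with Δd having +40 in the Apparel component and 0 elsewhere.
So Δx_3 = L_33 · (+40), where L_33 = adj(I−A)_33 / det(I−A) = 0.7075 / 0.3735.
Δx_3 = 0.7075 × (+40) / 0.3735 = 28.30 / 0.3735 ≈ 75.77.

Δx_3 = 75.77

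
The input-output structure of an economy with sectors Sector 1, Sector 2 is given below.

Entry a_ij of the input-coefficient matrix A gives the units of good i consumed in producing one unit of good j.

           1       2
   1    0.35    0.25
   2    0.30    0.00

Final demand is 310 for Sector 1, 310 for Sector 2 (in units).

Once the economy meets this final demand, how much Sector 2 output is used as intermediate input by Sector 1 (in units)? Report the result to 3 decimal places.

I − A =
  [   0.65    -0.25]
  [  -0.30     1.00]
det(I−A) = (0.65)(1.00) − (-0.25)(-0.30) = 0.5750
adj(I−A) = [[1.00, 0.25], [0.30, 0.65]]
(I − A)⁻¹ = adj(I−A) / det(I−A) ≈
  [   1.7391     0.4348]
  [   0.5217     1.1304]
First solve x = (I − A)⁻¹ d = adj(I−A)·d / det(I−A); in particular x_1 = (1.00·310 + 0.25·310) / 0.5750 = 387.50 / 0.5750 ≈ 673.91304.
Intermediate flow from 2 to 1: z_21 = a_21 · x_1 = 0.30 × 387.50 / 0.5750 = 116.25 / 0.5750 ≈ 202.174.

z_21 = 202.174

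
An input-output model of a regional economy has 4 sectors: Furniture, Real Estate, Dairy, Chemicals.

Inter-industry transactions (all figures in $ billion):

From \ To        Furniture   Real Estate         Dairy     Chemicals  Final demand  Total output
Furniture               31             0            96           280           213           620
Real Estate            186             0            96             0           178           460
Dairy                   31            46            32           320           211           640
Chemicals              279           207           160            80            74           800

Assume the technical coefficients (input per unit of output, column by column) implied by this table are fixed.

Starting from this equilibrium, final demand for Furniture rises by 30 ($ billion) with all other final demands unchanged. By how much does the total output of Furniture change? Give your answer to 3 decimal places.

Technical coefficients a_ij = z_ij / X_j:
  a_11 = 31/620 = 0.05, a_21 = 186/620 = 0.30, a_31 = 31/620 = 0.05, a_41 = 279/620 = 0.45
  a_12 = 0/460 = 0.00, a_22 = 0/460 = 0.00, a_32 = 46/460 = 0.10, a_42 = 207/460 = 0.45
  a_13 = 96/640 = 0.15, a_23 = 96/640 = 0.15, a_33 = 32/640 = 0.05, a_43 = 160/640 = 0.25
  a_14 = 280/800 = 0.35, a_24 = 0/800 = 0.00, a_34 = 320/800 = 0.40, a_44 = 80/800 = 0.10
I − A =
  [   0.95     0.00    -0.15    -0.35]
  [  -0.30     1.00    -0.15     0.00]
  [  -0.05    -0.10     0.95    -0.40]
  [  -0.45    -0.45    -0.25     0.90]
Compute the cofactors C_ij = (−1)^(i+j)·(3×3 minor ij) of I−A; the adjugate is their transpose:
adj(I−A) = Cᵀ =
  [ 0.714500   0.198875   0.246125   0.387250]
  [ 0.260250   0.529500   0.171375   0.177375]
  [ 0.306000   0.248625   0.650250   0.408000]
  [ 0.572375   0.433250   0.389375   0.876250]
det(I−A) = Σ_j (I−A)_1j·C_1j = (0.95)(0.714500) + (0.00)(0.260250) + (-0.15)(0.306000) + (-0.35)(0.572375) = 0.43254375
(I − A)⁻¹ = adj(I−A) / det(I−A) ≈
  [   1.6519     0.4598     0.5690     0.8953]
  [   0.6017     1.2242     0.3962     0.4101]
  [   0.7074     0.5748     1.5033     0.9433]
  [   1.3233     1.0016     0.9002     2.0258]
Δx = (I − A)⁻¹ Δd with Δd having +30 in the Furniture component and 0 elsewhere.
So Δx_1 = L_11 · (+30), where L_11 = adj(I−A)_11 / det(I−A) = 0.714500 / 0.43254375.
Δx_1 = 0.714500 × (+30) / 0.43254375 = 21.435 / 0.43254375 ≈ 49.556.

Δx_1 = 49.556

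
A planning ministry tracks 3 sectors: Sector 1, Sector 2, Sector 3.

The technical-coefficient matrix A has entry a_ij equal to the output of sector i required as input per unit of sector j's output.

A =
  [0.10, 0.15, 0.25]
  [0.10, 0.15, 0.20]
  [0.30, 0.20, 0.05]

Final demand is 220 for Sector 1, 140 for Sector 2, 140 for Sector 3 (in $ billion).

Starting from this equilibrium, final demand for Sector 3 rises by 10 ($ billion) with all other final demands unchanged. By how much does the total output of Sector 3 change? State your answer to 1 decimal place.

Δx_3 = 12.5

I − A =
  [   0.90    -0.15    -0.25]
  [  -0.10     0.85    -0.20]
  [  -0.30    -0.20     0.95]
Cofactors of I−A, C_ij = (−1)^(i+j)·(minor ij) (rows/columns in the sector order above):
  C_11 = (0.85)(0.95) − (-0.20)(-0.20) = 0.7675
  C_12 = −[(-0.10)(0.95) − (-0.20)(-0.30)] = 0.1550
  C_13 = (-0.10)(-0.20) − (0.85)(-0.30) = 0.2750
  C_21 = −[(-0.15)(0.95) − (-0.25)(-0.20)] = 0.1925
  C_22 = (0.90)(0.95) − (-0.25)(-0.30) = 0.7800
  C_23 = −[(0.90)(-0.20) − (-0.15)(-0.30)] = 0.2250
  C_31 = (-0.15)(-0.20) − (-0.25)(0.85) = 0.2425
  C_32 = −[(0.90)(-0.20) − (-0.25)(-0.10)] = 0.2050
  C_33 = (0.90)(0.85) − (-0.15)(-0.10) = 0.7500
det(I−A) = Σ_j (I−A)_1j·C_1j = (0.90)(0.7675) + (-0.15)(0.1550) + (-0.25)(0.2750) = 0.59875
adj(I−A) = Cᵀ =
  [ 0.7675   0.1925   0.2425]
  [ 0.1550   0.7800   0.2050]
  [ 0.2750   0.2250   0.7500]
(I − A)⁻¹ = adj(I−A) / det(I−A) ≈
  [   1.2818     0.3215     0.4050]
  [   0.2589     1.3027     0.3424]
  [   0.4593     0.3758     1.2526]
Δx = (I − A)⁻¹ Δd with Δd having +10 in the Sector 3 component and 0 elsewhere.
So Δx_3 = L_33 · (+10), where L_33 = adj(I−A)_33 / det(I−A) = 0.7500 / 0.59875.
Δx_3 = 0.7500 × (+10) / 0.59875 = 7.50 / 0.59875 ≈ 12.5.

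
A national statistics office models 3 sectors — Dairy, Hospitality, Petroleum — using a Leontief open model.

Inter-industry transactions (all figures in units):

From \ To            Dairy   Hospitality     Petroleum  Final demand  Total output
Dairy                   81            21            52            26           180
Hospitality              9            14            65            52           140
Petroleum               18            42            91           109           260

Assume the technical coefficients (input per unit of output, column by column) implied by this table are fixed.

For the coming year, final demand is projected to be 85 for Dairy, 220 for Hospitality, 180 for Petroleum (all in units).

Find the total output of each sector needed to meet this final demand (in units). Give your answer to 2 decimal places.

Technical coefficients a_ij = z_ij / X_j:
  a_DD = 81/180 = 0.45, a_HD = 9/180 = 0.05, a_PD = 18/180 = 0.10
  a_DH = 21/140 = 0.15, a_HH = 14/140 = 0.10, a_PH = 42/140 = 0.30
  a_DP = 52/260 = 0.20, a_HP = 65/260 = 0.25, a_PP = 91/260 = 0.35
I − A =
  [   0.55    -0.15    -0.20]
  [  -0.05     0.90    -0.25]
  [  -0.10    -0.30     0.65]
Cofactors of I−A, C_ij = (−1)^(i+j)·(minor ij) (rows/columns in the sector order above):
  C_11 = (0.90)(0.65) − (-0.25)(-0.30) = 0.5100
  C_12 = −[(-0.05)(0.65) − (-0.25)(-0.10)] = 0.0575
  C_13 = (-0.05)(-0.30) − (0.90)(-0.10) = 0.1050
  C_21 = −[(-0.15)(0.65) − (-0.20)(-0.30)] = 0.1575
  C_22 = (0.55)(0.65) − (-0.20)(-0.10) = 0.3375
  C_23 = −[(0.55)(-0.30) − (-0.15)(-0.10)] = 0.1800
  C_31 = (-0.15)(-0.25) − (-0.20)(0.90) = 0.2175
  C_32 = −[(0.55)(-0.25) − (-0.20)(-0.05)] = 0.1475
  C_33 = (0.55)(0.90) − (-0.15)(-0.05) = 0.4875
det(I−A) = Σ_j (I−A)_1j·C_1j = (0.55)(0.5100) + (-0.15)(0.0575) + (-0.20)(0.1050) = 0.250875
adj(I−A) = Cᵀ =
  [ 0.5100   0.1575   0.2175]
  [ 0.0575   0.3375   0.1475]
  [ 0.1050   0.1800   0.4875]
(I − A)⁻¹ = adj(I−A) / det(I−A) ≈
  [   2.0329     0.6278     0.8670]
  [   0.2292     1.3453     0.5879]
  [   0.4185     0.7175     1.9432]
x = (I − A)⁻¹ d = adj(I−A)·d / det(I−A), with det(I−A) = 0.250875:
  x_D = (0.5100·85 + 0.1575·220 + 0.2175·180) / 0.250875 = 117.15 / 0.250875 ≈ 466.97
  x_H = (0.0575·85 + 0.3375·220 + 0.1475·180) / 0.250875 = 105.6875 / 0.250875 ≈ 421.28
  x_P = (0.1050·85 + 0.1800·220 + 0.4875·180) / 0.250875 = 136.275 / 0.250875 ≈ 543.20

x_D = 466.97, x_H = 421.28, x_P = 543.20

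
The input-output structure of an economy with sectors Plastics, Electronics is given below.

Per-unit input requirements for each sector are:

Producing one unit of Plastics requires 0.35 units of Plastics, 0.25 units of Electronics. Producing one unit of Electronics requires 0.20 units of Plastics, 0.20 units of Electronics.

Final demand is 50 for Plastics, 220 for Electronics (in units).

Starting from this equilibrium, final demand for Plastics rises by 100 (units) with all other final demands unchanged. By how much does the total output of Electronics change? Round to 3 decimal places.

I − A =
  [   0.65    -0.20]
  [  -0.25     0.80]
det(I−A) = (0.65)(0.80) − (-0.20)(-0.25) = 0.4700
adj(I−A) = [[0.80, 0.20], [0.25, 0.65]]
(I − A)⁻¹ = adj(I−A) / det(I−A) ≈
  [   1.7021     0.4255]
  [   0.5319     1.3830]
Δx = (I − A)⁻¹ Δd with Δd having +100 in the Plastics component and 0 elsewhere.
So Δx_E = L_EP · (+100), where L_EP = adj(I−A)_EP / det(I−A) = 0.25 / 0.4700.
Δx_E = 0.25 × (+100) / 0.4700 = 25.00 / 0.4700 ≈ 53.191.

Δx_E = 53.191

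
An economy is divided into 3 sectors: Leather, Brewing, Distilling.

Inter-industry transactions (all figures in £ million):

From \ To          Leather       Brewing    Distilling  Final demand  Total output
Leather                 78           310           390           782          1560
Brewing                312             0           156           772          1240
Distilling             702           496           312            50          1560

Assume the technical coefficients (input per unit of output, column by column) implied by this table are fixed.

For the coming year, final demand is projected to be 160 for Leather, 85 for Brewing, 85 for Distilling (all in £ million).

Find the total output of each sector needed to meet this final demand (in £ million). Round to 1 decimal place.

x_L = 316.7, x_B = 186.1, x_D = 377.5

Technical coefficients a_ij = z_ij / X_j:
  a_LL = 78/1560 = 0.05, a_BL = 312/1560 = 0.20, a_DL = 702/1560 = 0.45
  a_LB = 310/1240 = 0.25, a_BB = 0/1240 = 0.00, a_DB = 496/1240 = 0.40
  a_LD = 390/1560 = 0.25, a_BD = 156/1560 = 0.10, a_DD = 312/1560 = 0.20
I − A =
  [   0.95    -0.25    -0.25]
  [  -0.20     1.00    -0.10]
  [  -0.45    -0.40     0.80]
Cofactors of I−A, C_ij = (−1)^(i+j)·(minor ij) (rows/columns in the sector order above):
  C_11 = (1.00)(0.80) − (-0.10)(-0.40) = 0.7600
  C_12 = −[(-0.20)(0.80) − (-0.10)(-0.45)] = 0.2050
  C_13 = (-0.20)(-0.40) − (1.00)(-0.45) = 0.5300
  C_21 = −[(-0.25)(0.80) − (-0.25)(-0.40)] = 0.3000
  C_22 = (0.95)(0.80) − (-0.25)(-0.45) = 0.6475
  C_23 = −[(0.95)(-0.40) − (-0.25)(-0.45)] = 0.4925
  C_31 = (-0.25)(-0.10) − (-0.25)(1.00) = 0.2750
  C_32 = −[(0.95)(-0.10) − (-0.25)(-0.20)] = 0.1450
  C_33 = (0.95)(1.00) − (-0.25)(-0.20) = 0.9000
det(I−A) = Σ_j (I−A)_1j·C_1j = (0.95)(0.7600) + (-0.25)(0.2050) + (-0.25)(0.5300) = 0.53825
adj(I−A) = Cᵀ =
  [ 0.7600   0.3000   0.2750]
  [ 0.2050   0.6475   0.1450]
  [ 0.5300   0.4925   0.9000]
(I − A)⁻¹ = adj(I−A) / det(I−A) ≈
  [   1.4120     0.5574     0.5109]
  [   0.3809     1.2030     0.2694]
  [   0.9847     0.9150     1.6721]
x = (I − A)⁻¹ d = adj(I−A)·d / det(I−A), with det(I−A) = 0.53825:
  x_L = (0.7600·160 + 0.3000·85 + 0.2750·85) / 0.53825 = 170.475 / 0.53825 ≈ 316.7
  x_B = (0.2050·160 + 0.6475·85 + 0.1450·85) / 0.53825 = 100.1625 / 0.53825 ≈ 186.1
  x_D = (0.5300·160 + 0.4925·85 + 0.9000·85) / 0.53825 = 203.1625 / 0.53825 ≈ 377.5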